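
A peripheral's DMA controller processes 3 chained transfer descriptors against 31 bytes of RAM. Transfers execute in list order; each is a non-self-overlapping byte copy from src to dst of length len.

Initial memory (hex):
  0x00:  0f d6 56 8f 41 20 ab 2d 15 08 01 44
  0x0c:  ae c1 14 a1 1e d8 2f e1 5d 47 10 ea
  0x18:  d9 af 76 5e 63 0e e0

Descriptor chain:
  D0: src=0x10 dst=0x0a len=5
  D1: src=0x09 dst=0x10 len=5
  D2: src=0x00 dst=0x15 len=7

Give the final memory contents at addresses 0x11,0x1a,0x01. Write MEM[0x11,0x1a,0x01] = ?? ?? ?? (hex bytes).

MEM[0x11,0x1a,0x01] = 1e 20 d6

D0: mem[0x0a..0x0e] <- [1e d8 2f e1 5d]
D1: mem[0x10..0x14] <- [08 1e d8 2f e1]
D2: mem[0x15..0x1b] <- [0f d6 56 8f 41 20 ab]
query mem[0x11]=0x1e, mem[0x1a]=0x20, mem[0x01]=0xd6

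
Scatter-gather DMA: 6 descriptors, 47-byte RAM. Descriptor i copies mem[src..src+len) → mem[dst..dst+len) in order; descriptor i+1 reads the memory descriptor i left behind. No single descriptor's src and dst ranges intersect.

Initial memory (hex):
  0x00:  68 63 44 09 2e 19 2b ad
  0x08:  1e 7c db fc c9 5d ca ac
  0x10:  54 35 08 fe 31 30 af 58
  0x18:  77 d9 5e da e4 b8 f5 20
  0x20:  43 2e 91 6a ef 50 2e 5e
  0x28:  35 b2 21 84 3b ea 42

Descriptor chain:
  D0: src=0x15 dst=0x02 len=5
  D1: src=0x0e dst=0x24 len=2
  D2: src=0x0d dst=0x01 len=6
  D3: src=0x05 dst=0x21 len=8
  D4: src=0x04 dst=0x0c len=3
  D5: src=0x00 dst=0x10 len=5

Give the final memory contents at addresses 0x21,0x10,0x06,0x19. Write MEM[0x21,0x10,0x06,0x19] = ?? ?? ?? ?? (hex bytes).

[0] 0x15->0x02 len=5 : 30 af 58 77 d9
[1] 0x0e->0x24 len=2 : ca ac
[2] 0x0d->0x01 len=6 : 5d ca ac 54 35 08
[3] 0x05->0x21 len=8 : 35 08 ad 1e 7c db fc c9
[4] 0x04->0x0c len=3 : 54 35 08
[5] 0x00->0x10 len=5 : 68 5d ca ac 54
query mem[0x21]=0x35, mem[0x10]=0x68, mem[0x06]=0x08, mem[0x19]=0xd9

MEM[0x21,0x10,0x06,0x19] = 35 68 08 d9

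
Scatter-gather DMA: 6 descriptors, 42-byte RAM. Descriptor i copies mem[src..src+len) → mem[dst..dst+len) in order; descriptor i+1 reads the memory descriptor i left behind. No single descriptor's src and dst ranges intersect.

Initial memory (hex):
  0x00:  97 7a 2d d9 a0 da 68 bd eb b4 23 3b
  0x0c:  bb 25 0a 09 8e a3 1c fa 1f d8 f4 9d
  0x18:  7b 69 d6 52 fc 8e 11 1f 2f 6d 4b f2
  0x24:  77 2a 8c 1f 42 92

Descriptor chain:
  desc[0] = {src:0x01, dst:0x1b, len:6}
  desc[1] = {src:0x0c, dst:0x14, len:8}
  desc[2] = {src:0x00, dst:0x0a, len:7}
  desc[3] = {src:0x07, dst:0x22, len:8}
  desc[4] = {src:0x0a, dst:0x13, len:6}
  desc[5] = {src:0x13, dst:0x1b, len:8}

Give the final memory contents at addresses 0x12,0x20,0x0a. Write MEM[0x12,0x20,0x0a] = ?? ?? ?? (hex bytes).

MEM[0x12,0x20,0x0a] = 1c da 97

  after D0: wrote 6B at 0x1b = 7a2dd9a0da68
  after D1: wrote 8B at 0x14 = bb250a098ea31cfa
  after D2: wrote 7B at 0x0a = 977a2dd9a0da68
  after D3: wrote 8B at 0x22 = bdebb4977a2dd9a0
  after D4: wrote 6B at 0x13 = 977a2dd9a0da
  after D5: wrote 8B at 0x1b = 977a2dd9a0daa31c
query mem[0x12]=0x1c, mem[0x20]=0xda, mem[0x0a]=0x97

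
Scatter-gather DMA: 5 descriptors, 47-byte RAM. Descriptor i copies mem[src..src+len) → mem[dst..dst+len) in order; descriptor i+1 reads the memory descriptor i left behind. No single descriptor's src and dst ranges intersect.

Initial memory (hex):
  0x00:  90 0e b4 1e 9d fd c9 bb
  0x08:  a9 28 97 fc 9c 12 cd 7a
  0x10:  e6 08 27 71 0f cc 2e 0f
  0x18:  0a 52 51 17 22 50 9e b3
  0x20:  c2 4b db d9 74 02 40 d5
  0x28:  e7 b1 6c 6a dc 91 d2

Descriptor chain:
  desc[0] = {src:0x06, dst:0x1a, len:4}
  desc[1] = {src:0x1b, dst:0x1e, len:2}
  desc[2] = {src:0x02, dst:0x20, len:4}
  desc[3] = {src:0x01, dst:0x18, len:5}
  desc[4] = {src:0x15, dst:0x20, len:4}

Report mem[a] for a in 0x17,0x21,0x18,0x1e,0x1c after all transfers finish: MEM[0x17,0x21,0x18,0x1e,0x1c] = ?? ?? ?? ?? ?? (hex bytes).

#0 dst[0x1a+4] := {0xc9,0xbb,0xa9,0x28}
#1 dst[0x1e+2] := {0xbb,0xa9}
#2 dst[0x20+4] := {0xb4,0x1e,0x9d,0xfd}
#3 dst[0x18+5] := {0x0e,0xb4,0x1e,0x9d,0xfd}
#4 dst[0x20+4] := {0xcc,0x2e,0x0f,0x0e}
query mem[0x17]=0x0f, mem[0x21]=0x2e, mem[0x18]=0x0e, mem[0x1e]=0xbb, mem[0x1c]=0xfd

MEM[0x17,0x21,0x18,0x1e,0x1c] = 0f 2e 0e bb fd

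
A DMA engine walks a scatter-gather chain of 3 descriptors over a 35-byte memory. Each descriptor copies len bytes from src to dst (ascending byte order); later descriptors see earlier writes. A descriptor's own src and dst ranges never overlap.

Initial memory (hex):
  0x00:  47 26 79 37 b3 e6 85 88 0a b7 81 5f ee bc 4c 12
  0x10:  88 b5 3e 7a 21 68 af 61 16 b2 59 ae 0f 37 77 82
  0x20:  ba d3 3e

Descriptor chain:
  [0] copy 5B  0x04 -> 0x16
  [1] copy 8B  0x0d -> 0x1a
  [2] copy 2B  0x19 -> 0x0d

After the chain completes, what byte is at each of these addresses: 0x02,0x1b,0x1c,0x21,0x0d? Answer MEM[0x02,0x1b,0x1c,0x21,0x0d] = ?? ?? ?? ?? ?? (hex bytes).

MEM[0x02,0x1b,0x1c,0x21,0x0d] = 79 4c 12 21 88

#0 dst[0x16+5] := {0xb3,0xe6,0x85,0x88,0x0a}
#1 dst[0x1a+8] := {0xbc,0x4c,0x12,0x88,0xb5,0x3e,0x7a,0x21}
#2 dst[0x0d+2] := {0x88,0xbc}
query mem[0x02]=0x79, mem[0x1b]=0x4c, mem[0x1c]=0x12, mem[0x21]=0x21, mem[0x0d]=0x88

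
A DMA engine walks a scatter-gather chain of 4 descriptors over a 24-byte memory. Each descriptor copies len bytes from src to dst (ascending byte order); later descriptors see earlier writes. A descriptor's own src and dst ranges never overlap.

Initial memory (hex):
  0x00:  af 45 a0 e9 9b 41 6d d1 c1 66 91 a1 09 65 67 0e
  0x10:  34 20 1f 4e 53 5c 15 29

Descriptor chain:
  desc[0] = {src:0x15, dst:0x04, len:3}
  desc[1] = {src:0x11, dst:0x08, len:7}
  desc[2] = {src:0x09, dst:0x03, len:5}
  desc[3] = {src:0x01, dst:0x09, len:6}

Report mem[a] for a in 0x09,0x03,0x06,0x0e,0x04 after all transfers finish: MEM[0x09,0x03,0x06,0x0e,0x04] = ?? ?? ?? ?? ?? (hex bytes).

MEM[0x09,0x03,0x06,0x0e,0x04] = 45 1f 5c 5c 4e

  after D0: wrote 3B at 0x04 = 5c1529
  after D1: wrote 7B at 0x08 = 201f4e535c1529
  after D2: wrote 5B at 0x03 = 1f4e535c15
  after D3: wrote 6B at 0x09 = 45a01f4e535c
query mem[0x09]=0x45, mem[0x03]=0x1f, mem[0x06]=0x5c, mem[0x0e]=0x5c, mem[0x04]=0x4e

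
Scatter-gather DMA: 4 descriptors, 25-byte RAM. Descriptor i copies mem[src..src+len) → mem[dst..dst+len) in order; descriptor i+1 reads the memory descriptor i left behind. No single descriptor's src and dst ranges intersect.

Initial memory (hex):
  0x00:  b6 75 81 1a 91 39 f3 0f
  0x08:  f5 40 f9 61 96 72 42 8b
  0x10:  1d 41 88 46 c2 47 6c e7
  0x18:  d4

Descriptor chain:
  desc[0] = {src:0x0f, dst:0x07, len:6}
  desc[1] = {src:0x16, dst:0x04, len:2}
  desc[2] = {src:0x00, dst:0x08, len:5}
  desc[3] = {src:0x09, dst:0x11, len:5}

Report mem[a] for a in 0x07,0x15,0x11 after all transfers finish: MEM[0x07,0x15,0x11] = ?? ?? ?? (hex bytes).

D0: mem[0x07..0x0c] <- [8b 1d 41 88 46 c2]
D1: mem[0x04..0x05] <- [6c e7]
D2: mem[0x08..0x0c] <- [b6 75 81 1a 6c]
D3: mem[0x11..0x15] <- [75 81 1a 6c 72]
query mem[0x07]=0x8b, mem[0x15]=0x72, mem[0x11]=0x75

MEM[0x07,0x15,0x11] = 8b 72 75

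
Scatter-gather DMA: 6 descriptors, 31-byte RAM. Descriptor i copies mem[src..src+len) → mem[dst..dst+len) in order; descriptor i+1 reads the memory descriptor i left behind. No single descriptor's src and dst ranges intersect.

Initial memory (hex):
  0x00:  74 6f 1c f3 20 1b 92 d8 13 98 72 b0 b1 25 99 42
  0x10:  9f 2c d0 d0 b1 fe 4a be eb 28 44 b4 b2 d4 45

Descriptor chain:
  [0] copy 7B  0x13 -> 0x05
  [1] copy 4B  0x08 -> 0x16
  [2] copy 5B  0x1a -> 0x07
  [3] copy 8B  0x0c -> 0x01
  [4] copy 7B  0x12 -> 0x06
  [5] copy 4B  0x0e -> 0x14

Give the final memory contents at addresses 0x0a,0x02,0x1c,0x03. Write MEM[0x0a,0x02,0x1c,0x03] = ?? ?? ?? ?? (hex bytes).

MEM[0x0a,0x02,0x1c,0x03] = 4a 25 b2 99

D0: mem[0x05..0x0b] <- [d0 b1 fe 4a be eb 28]
D1: mem[0x16..0x19] <- [4a be eb 28]
D2: mem[0x07..0x0b] <- [44 b4 b2 d4 45]
D3: mem[0x01..0x08] <- [b1 25 99 42 9f 2c d0 d0]
D4: mem[0x06..0x0c] <- [d0 d0 b1 fe 4a be eb]
D5: mem[0x14..0x17] <- [99 42 9f 2c]
query mem[0x0a]=0x4a, mem[0x02]=0x25, mem[0x1c]=0xb2, mem[0x03]=0x99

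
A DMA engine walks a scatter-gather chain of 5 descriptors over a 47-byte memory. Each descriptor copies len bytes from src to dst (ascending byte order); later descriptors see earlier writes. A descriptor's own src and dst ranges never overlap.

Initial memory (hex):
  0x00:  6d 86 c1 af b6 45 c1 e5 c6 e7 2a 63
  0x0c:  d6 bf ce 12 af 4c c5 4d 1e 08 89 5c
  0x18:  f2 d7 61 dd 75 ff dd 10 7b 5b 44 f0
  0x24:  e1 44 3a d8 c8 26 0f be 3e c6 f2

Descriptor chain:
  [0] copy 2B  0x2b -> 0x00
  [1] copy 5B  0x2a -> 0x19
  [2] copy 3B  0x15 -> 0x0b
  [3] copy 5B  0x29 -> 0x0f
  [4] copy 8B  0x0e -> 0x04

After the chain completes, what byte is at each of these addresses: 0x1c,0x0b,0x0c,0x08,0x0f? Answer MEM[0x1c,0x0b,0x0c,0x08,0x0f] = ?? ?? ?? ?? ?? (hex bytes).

[0] 0x2b->0x00 len=2 : be 3e
[1] 0x2a->0x19 len=5 : 0f be 3e c6 f2
[2] 0x15->0x0b len=3 : 08 89 5c
[3] 0x29->0x0f len=5 : 26 0f be 3e c6
[4] 0x0e->0x04 len=8 : ce 26 0f be 3e c6 1e 08
query mem[0x1c]=0xc6, mem[0x0b]=0x08, mem[0x0c]=0x89, mem[0x08]=0x3e, mem[0x0f]=0x26

MEM[0x1c,0x0b,0x0c,0x08,0x0f] = c6 08 89 3e 26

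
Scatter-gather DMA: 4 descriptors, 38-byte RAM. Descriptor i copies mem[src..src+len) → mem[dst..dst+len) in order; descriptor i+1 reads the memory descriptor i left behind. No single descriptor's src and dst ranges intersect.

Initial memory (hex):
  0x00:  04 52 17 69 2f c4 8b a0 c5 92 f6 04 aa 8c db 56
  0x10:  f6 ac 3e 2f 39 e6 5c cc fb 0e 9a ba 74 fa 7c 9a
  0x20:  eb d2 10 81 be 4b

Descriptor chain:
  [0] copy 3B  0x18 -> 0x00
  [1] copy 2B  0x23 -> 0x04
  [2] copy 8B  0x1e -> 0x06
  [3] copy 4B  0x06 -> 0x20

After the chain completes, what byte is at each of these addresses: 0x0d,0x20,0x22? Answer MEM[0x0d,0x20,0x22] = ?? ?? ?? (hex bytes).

MEM[0x0d,0x20,0x22] = 4b 7c eb

#0 dst[0x00+3] := {0xfb,0x0e,0x9a}
#1 dst[0x04+2] := {0x81,0xbe}
#2 dst[0x06+8] := {0x7c,0x9a,0xeb,0xd2,0x10,0x81,0xbe,0x4b}
#3 dst[0x20+4] := {0x7c,0x9a,0xeb,0xd2}
query mem[0x0d]=0x4b, mem[0x20]=0x7c, mem[0x22]=0xeb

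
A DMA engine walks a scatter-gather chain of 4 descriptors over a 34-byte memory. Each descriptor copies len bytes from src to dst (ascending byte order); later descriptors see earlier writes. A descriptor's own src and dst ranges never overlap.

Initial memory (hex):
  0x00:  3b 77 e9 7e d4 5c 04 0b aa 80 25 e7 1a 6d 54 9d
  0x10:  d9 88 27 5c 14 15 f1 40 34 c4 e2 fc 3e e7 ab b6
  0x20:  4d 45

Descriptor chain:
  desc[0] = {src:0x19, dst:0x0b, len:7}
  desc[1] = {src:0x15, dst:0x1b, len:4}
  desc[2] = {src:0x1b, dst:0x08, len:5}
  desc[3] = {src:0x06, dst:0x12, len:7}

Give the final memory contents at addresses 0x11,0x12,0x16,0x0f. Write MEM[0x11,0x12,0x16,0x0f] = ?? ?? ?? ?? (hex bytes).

D0: mem[0x0b..0x11] <- [c4 e2 fc 3e e7 ab b6]
D1: mem[0x1b..0x1e] <- [15 f1 40 34]
D2: mem[0x08..0x0c] <- [15 f1 40 34 b6]
D3: mem[0x12..0x18] <- [04 0b 15 f1 40 34 b6]
query mem[0x11]=0xb6, mem[0x12]=0x04, mem[0x16]=0x40, mem[0x0f]=0xe7

MEM[0x11,0x12,0x16,0x0f] = b6 04 40 e7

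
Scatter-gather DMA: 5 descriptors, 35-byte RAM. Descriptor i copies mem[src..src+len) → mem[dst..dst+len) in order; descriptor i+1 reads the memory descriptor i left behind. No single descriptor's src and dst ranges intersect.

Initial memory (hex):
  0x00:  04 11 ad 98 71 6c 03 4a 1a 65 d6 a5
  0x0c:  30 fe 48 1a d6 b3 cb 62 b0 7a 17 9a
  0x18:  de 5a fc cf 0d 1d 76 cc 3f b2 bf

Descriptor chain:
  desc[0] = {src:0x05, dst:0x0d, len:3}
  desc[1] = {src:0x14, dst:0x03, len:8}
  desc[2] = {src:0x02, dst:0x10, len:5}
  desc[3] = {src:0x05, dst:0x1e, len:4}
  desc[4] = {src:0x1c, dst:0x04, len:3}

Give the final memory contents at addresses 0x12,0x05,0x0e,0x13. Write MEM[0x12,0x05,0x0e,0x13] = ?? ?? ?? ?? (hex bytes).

[0] 0x05->0x0d len=3 : 6c 03 4a
[1] 0x14->0x03 len=8 : b0 7a 17 9a de 5a fc cf
[2] 0x02->0x10 len=5 : ad b0 7a 17 9a
[3] 0x05->0x1e len=4 : 17 9a de 5a
[4] 0x1c->0x04 len=3 : 0d 1d 17
query mem[0x12]=0x7a, mem[0x05]=0x1d, mem[0x0e]=0x03, mem[0x13]=0x17

MEM[0x12,0x05,0x0e,0x13] = 7a 1d 03 17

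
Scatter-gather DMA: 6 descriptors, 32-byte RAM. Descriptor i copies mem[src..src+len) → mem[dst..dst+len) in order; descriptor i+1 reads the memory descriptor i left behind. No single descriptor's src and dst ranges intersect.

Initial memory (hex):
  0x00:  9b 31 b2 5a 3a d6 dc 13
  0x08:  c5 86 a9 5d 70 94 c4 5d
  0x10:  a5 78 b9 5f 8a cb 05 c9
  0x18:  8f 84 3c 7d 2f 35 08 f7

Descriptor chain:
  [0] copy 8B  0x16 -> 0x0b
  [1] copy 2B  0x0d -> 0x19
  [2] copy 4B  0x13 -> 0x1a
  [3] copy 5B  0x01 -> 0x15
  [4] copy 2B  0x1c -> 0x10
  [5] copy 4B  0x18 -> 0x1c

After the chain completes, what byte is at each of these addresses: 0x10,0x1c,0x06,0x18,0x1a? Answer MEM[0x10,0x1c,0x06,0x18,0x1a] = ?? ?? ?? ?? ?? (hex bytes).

MEM[0x10,0x1c,0x06,0x18,0x1a] = cb 3a dc 3a 5f

#0 dst[0x0b+8] := {0x05,0xc9,0x8f,0x84,0x3c,0x7d,0x2f,0x35}
#1 dst[0x19+2] := {0x8f,0x84}
#2 dst[0x1a+4] := {0x5f,0x8a,0xcb,0x05}
#3 dst[0x15+5] := {0x31,0xb2,0x5a,0x3a,0xd6}
#4 dst[0x10+2] := {0xcb,0x05}
#5 dst[0x1c+4] := {0x3a,0xd6,0x5f,0x8a}
query mem[0x10]=0xcb, mem[0x1c]=0x3a, mem[0x06]=0xdc, mem[0x18]=0x3a, mem[0x1a]=0x5f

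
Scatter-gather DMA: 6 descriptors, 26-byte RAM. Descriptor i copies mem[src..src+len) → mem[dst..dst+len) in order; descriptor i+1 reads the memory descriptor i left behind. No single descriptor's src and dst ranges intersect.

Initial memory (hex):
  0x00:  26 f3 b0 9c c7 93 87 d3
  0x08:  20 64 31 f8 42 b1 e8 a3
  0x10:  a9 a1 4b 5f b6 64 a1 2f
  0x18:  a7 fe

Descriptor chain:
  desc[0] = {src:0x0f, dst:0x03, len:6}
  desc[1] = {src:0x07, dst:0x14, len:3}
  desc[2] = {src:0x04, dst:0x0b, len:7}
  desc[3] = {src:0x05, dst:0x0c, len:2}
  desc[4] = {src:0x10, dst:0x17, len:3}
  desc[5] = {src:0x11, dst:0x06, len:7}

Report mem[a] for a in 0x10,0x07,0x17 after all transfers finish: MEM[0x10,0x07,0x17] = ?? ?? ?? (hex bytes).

  after D0: wrote 6B at 0x03 = a3a9a14b5fb6
  after D1: wrote 3B at 0x14 = 5fb664
  after D2: wrote 7B at 0x0b = a9a14b5fb66431
  after D3: wrote 2B at 0x0c = a14b
  after D4: wrote 3B at 0x17 = 64314b
  after D5: wrote 7B at 0x06 = 314b5f5fb66464
query mem[0x10]=0x64, mem[0x07]=0x4b, mem[0x17]=0x64

MEM[0x10,0x07,0x17] = 64 4b 64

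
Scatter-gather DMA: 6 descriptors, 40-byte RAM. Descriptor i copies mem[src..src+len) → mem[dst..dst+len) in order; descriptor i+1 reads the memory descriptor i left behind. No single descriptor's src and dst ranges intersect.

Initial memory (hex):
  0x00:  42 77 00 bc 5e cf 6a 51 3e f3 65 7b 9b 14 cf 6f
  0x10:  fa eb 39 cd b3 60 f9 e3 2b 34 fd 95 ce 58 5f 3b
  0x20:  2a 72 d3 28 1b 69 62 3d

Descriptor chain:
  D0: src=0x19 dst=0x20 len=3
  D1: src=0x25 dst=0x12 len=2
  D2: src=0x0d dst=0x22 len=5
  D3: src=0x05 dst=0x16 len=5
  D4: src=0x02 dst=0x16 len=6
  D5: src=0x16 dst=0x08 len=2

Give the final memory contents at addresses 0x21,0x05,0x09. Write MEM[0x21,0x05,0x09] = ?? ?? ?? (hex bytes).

[0] 0x19->0x20 len=3 : 34 fd 95
[1] 0x25->0x12 len=2 : 69 62
[2] 0x0d->0x22 len=5 : 14 cf 6f fa eb
[3] 0x05->0x16 len=5 : cf 6a 51 3e f3
[4] 0x02->0x16 len=6 : 00 bc 5e cf 6a 51
[5] 0x16->0x08 len=2 : 00 bc
query mem[0x21]=0xfd, mem[0x05]=0xcf, mem[0x09]=0xbc

MEM[0x21,0x05,0x09] = fd cf bc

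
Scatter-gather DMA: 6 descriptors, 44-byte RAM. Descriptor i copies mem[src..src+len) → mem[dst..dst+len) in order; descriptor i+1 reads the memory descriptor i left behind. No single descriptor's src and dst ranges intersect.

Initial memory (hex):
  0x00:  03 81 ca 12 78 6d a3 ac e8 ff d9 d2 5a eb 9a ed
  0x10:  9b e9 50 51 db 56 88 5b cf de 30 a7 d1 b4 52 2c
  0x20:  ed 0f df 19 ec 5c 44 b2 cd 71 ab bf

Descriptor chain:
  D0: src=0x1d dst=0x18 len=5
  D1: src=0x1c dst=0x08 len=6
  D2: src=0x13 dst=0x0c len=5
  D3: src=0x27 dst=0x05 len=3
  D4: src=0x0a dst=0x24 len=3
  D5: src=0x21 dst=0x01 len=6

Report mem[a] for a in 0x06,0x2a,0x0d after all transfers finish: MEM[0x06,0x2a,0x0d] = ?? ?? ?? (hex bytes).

#0 dst[0x18+5] := {0xb4,0x52,0x2c,0xed,0x0f}
#1 dst[0x08+6] := {0x0f,0xb4,0x52,0x2c,0xed,0x0f}
#2 dst[0x0c+5] := {0x51,0xdb,0x56,0x88,0x5b}
#3 dst[0x05+3] := {0xb2,0xcd,0x71}
#4 dst[0x24+3] := {0x52,0x2c,0x51}
#5 dst[0x01+6] := {0x0f,0xdf,0x19,0x52,0x2c,0x51}
query mem[0x06]=0x51, mem[0x2a]=0xab, mem[0x0d]=0xdb

MEM[0x06,0x2a,0x0d] = 51 ab db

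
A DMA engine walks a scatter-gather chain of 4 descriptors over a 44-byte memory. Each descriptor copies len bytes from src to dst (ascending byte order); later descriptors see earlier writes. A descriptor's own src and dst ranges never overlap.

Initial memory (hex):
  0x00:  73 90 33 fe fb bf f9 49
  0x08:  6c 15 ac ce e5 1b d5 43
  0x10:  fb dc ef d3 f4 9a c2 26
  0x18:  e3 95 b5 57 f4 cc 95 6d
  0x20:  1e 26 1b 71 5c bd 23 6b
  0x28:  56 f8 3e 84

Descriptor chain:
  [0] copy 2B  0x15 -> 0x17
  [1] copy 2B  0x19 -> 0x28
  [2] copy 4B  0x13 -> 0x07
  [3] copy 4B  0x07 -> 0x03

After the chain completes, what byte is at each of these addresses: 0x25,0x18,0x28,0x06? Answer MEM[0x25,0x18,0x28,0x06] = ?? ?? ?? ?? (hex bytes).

  after D0: wrote 2B at 0x17 = 9ac2
  after D1: wrote 2B at 0x28 = 95b5
  after D2: wrote 4B at 0x07 = d3f49ac2
  after D3: wrote 4B at 0x03 = d3f49ac2
query mem[0x25]=0xbd, mem[0x18]=0xc2, mem[0x28]=0x95, mem[0x06]=0xc2

MEM[0x25,0x18,0x28,0x06] = bd c2 95 c2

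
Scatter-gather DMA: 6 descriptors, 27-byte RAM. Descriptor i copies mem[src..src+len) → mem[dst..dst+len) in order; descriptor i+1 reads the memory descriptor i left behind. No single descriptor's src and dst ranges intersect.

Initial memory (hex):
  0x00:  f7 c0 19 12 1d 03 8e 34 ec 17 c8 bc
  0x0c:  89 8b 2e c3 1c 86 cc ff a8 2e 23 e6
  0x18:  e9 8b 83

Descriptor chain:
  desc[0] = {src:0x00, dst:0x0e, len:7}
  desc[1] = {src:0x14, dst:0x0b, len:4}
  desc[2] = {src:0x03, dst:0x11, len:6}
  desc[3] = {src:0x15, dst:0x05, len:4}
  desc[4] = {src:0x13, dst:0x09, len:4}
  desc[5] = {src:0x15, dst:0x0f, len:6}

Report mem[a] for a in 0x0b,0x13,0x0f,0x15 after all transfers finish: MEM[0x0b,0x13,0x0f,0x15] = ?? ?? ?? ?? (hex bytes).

D0: mem[0x0e..0x14] <- [f7 c0 19 12 1d 03 8e]
D1: mem[0x0b..0x0e] <- [8e 2e 23 e6]
D2: mem[0x11..0x16] <- [12 1d 03 8e 34 ec]
D3: mem[0x05..0x08] <- [34 ec e6 e9]
D4: mem[0x09..0x0c] <- [03 8e 34 ec]
D5: mem[0x0f..0x14] <- [34 ec e6 e9 8b 83]
query mem[0x0b]=0x34, mem[0x13]=0x8b, mem[0x0f]=0x34, mem[0x15]=0x34

MEM[0x0b,0x13,0x0f,0x15] = 34 8b 34 34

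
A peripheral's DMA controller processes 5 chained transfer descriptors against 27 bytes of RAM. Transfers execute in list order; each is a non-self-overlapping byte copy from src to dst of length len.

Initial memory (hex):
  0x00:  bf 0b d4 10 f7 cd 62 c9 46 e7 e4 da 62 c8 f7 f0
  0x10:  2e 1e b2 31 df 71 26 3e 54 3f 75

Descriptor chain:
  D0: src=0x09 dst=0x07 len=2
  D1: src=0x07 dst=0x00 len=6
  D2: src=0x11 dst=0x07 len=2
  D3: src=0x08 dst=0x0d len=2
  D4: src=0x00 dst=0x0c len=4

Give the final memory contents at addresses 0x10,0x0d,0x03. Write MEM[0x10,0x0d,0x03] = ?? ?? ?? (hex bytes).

#0 dst[0x07+2] := {0xe7,0xe4}
#1 dst[0x00+6] := {0xe7,0xe4,0xe7,0xe4,0xda,0x62}
#2 dst[0x07+2] := {0x1e,0xb2}
#3 dst[0x0d+2] := {0xb2,0xe7}
#4 dst[0x0c+4] := {0xe7,0xe4,0xe7,0xe4}
query mem[0x10]=0x2e, mem[0x0d]=0xe4, mem[0x03]=0xe4

MEM[0x10,0x0d,0x03] = 2e e4 e4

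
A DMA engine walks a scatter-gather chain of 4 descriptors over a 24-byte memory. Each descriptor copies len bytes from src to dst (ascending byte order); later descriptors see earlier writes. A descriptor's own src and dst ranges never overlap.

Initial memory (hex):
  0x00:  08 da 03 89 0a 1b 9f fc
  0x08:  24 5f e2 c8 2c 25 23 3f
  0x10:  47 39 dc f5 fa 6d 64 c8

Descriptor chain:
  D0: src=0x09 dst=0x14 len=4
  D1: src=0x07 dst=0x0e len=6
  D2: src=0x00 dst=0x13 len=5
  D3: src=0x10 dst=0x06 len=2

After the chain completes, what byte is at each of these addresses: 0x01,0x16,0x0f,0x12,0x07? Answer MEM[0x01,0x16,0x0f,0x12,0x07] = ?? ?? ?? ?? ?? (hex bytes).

MEM[0x01,0x16,0x0f,0x12,0x07] = da 89 24 c8 e2

  after D0: wrote 4B at 0x14 = 5fe2c82c
  after D1: wrote 6B at 0x0e = fc245fe2c82c
  after D2: wrote 5B at 0x13 = 08da03890a
  after D3: wrote 2B at 0x06 = 5fe2
query mem[0x01]=0xda, mem[0x16]=0x89, mem[0x0f]=0x24, mem[0x12]=0xc8, mem[0x07]=0xe2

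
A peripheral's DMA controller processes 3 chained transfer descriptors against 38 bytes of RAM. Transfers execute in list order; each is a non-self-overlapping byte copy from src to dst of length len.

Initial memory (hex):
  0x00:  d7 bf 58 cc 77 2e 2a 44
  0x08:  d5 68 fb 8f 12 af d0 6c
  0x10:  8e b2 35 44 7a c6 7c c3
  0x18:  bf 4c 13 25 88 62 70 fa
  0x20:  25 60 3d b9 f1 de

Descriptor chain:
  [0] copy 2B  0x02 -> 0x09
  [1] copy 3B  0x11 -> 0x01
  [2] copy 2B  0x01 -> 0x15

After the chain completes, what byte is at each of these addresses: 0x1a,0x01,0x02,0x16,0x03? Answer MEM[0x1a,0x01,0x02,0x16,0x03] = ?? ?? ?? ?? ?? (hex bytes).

MEM[0x1a,0x01,0x02,0x16,0x03] = 13 b2 35 35 44

D0: mem[0x09..0x0a] <- [58 cc]
D1: mem[0x01..0x03] <- [b2 35 44]
D2: mem[0x15..0x16] <- [b2 35]
query mem[0x1a]=0x13, mem[0x01]=0xb2, mem[0x02]=0x35, mem[0x16]=0x35, mem[0x03]=0x44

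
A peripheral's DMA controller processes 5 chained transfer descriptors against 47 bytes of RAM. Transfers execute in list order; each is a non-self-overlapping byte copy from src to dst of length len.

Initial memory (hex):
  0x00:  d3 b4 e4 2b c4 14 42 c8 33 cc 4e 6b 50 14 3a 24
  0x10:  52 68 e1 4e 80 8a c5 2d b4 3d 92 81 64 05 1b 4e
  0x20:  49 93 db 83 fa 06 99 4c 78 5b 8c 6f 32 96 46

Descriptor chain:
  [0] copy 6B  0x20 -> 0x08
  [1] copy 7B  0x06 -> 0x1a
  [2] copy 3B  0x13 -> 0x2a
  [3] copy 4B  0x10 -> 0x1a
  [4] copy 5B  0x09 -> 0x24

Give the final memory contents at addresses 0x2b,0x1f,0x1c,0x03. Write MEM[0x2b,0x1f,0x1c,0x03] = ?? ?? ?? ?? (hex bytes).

[0] 0x20->0x08 len=6 : 49 93 db 83 fa 06
[1] 0x06->0x1a len=7 : 42 c8 49 93 db 83 fa
[2] 0x13->0x2a len=3 : 4e 80 8a
[3] 0x10->0x1a len=4 : 52 68 e1 4e
[4] 0x09->0x24 len=5 : 93 db 83 fa 06
query mem[0x2b]=0x80, mem[0x1f]=0x83, mem[0x1c]=0xe1, mem[0x03]=0x2b

MEM[0x2b,0x1f,0x1c,0x03] = 80 83 e1 2b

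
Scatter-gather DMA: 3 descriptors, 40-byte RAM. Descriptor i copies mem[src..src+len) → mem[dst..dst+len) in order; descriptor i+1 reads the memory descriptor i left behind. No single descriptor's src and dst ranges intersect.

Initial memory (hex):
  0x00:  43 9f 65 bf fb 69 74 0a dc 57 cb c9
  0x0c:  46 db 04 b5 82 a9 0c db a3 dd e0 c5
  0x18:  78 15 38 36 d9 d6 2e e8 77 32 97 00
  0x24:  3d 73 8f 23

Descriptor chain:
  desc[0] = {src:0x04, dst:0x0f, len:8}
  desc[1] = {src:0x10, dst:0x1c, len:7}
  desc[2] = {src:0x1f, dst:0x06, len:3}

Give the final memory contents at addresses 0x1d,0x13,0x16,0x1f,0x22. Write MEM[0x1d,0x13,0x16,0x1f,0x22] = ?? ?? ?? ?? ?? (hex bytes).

#0 dst[0x0f+8] := {0xfb,0x69,0x74,0x0a,0xdc,0x57,0xcb,0xc9}
#1 dst[0x1c+7] := {0x69,0x74,0x0a,0xdc,0x57,0xcb,0xc9}
#2 dst[0x06+3] := {0xdc,0x57,0xcb}
query mem[0x1d]=0x74, mem[0x13]=0xdc, mem[0x16]=0xc9, mem[0x1f]=0xdc, mem[0x22]=0xc9

MEM[0x1d,0x13,0x16,0x1f,0x22] = 74 dc c9 dc c9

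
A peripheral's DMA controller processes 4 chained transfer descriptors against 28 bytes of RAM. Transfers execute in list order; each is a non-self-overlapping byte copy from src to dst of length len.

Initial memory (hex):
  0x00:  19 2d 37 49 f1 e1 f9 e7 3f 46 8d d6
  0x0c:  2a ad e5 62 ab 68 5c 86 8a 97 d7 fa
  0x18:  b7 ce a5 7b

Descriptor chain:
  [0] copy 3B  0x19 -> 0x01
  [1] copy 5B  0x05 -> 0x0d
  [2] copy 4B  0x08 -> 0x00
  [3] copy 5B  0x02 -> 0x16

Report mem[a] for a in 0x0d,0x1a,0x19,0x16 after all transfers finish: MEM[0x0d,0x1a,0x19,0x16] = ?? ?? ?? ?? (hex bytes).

D0: mem[0x01..0x03] <- [ce a5 7b]
D1: mem[0x0d..0x11] <- [e1 f9 e7 3f 46]
D2: mem[0x00..0x03] <- [3f 46 8d d6]
D3: mem[0x16..0x1a] <- [8d d6 f1 e1 f9]
query mem[0x0d]=0xe1, mem[0x1a]=0xf9, mem[0x19]=0xe1, mem[0x16]=0x8d

MEM[0x0d,0x1a,0x19,0x16] = e1 f9 e1 8d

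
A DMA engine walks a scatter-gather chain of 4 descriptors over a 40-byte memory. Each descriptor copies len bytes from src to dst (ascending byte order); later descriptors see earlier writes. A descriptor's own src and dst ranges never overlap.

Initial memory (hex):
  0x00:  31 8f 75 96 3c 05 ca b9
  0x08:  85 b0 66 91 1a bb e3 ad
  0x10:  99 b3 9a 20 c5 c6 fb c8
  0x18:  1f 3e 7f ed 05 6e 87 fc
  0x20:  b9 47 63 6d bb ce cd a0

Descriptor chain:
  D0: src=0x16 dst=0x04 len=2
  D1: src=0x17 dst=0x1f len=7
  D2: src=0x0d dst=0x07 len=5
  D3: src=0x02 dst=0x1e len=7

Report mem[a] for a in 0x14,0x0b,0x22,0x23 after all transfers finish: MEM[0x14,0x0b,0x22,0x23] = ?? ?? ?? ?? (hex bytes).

D0: mem[0x04..0x05] <- [fb c8]
D1: mem[0x1f..0x25] <- [c8 1f 3e 7f ed 05 6e]
D2: mem[0x07..0x0b] <- [bb e3 ad 99 b3]
D3: mem[0x1e..0x24] <- [75 96 fb c8 ca bb e3]
query mem[0x14]=0xc5, mem[0x0b]=0xb3, mem[0x22]=0xca, mem[0x23]=0xbb

MEM[0x14,0x0b,0x22,0x23] = c5 b3 ca bb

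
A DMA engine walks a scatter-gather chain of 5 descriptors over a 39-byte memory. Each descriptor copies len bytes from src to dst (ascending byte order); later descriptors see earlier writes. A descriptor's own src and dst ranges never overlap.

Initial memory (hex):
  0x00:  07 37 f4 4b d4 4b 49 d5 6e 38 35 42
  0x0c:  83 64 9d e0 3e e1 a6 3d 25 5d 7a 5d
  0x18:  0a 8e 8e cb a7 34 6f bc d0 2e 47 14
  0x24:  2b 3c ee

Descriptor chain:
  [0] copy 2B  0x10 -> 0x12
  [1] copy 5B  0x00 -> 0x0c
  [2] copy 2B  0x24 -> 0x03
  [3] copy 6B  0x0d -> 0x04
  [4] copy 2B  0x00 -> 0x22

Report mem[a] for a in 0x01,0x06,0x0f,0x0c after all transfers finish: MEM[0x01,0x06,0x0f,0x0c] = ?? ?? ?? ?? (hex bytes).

MEM[0x01,0x06,0x0f,0x0c] = 37 4b 4b 07

  after D0: wrote 2B at 0x12 = 3ee1
  after D1: wrote 5B at 0x0c = 0737f44bd4
  after D2: wrote 2B at 0x03 = 2b3c
  after D3: wrote 6B at 0x04 = 37f44bd4e13e
  after D4: wrote 2B at 0x22 = 0737
query mem[0x01]=0x37, mem[0x06]=0x4b, mem[0x0f]=0x4b, mem[0x0c]=0x07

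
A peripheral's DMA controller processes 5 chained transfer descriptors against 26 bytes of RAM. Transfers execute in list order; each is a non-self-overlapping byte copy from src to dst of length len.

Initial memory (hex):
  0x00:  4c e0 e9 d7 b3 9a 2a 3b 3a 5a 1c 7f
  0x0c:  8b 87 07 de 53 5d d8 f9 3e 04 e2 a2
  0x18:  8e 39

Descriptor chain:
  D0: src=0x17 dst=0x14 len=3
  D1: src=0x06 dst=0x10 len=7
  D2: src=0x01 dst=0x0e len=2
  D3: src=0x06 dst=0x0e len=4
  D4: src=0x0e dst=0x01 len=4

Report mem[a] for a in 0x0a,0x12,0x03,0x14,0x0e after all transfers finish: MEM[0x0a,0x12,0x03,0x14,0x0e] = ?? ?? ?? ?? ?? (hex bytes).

MEM[0x0a,0x12,0x03,0x14,0x0e] = 1c 3a 3a 1c 2a

[0] 0x17->0x14 len=3 : a2 8e 39
[1] 0x06->0x10 len=7 : 2a 3b 3a 5a 1c 7f 8b
[2] 0x01->0x0e len=2 : e0 e9
[3] 0x06->0x0e len=4 : 2a 3b 3a 5a
[4] 0x0e->0x01 len=4 : 2a 3b 3a 5a
query mem[0x0a]=0x1c, mem[0x12]=0x3a, mem[0x03]=0x3a, mem[0x14]=0x1c, mem[0x0e]=0x2a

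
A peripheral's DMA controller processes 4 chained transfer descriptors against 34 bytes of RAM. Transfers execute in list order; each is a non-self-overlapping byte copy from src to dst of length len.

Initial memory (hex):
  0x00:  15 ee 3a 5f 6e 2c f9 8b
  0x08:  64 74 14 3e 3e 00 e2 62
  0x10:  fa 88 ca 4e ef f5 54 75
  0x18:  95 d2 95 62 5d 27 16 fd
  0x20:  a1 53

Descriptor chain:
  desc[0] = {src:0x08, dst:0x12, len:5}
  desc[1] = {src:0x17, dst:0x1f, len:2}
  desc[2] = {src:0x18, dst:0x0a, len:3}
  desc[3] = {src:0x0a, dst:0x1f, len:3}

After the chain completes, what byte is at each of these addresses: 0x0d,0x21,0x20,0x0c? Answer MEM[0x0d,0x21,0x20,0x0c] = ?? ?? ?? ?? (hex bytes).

D0: mem[0x12..0x16] <- [64 74 14 3e 3e]
D1: mem[0x1f..0x20] <- [75 95]
D2: mem[0x0a..0x0c] <- [95 d2 95]
D3: mem[0x1f..0x21] <- [95 d2 95]
query mem[0x0d]=0x00, mem[0x21]=0x95, mem[0x20]=0xd2, mem[0x0c]=0x95

MEM[0x0d,0x21,0x20,0x0c] = 00 95 d2 95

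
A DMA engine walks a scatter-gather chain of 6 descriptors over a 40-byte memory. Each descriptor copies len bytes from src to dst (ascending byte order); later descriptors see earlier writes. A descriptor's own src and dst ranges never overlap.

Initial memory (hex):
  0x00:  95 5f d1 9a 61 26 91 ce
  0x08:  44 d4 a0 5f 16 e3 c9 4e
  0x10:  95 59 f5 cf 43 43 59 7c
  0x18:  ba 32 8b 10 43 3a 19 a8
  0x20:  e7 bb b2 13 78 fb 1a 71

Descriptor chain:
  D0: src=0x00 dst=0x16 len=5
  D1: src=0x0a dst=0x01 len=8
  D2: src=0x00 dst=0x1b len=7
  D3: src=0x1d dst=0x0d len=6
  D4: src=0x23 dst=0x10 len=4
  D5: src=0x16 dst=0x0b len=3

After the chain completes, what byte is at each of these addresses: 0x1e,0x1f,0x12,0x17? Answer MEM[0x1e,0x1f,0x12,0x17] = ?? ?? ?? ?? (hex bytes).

MEM[0x1e,0x1f,0x12,0x17] = 16 e3 fb 5f

  after D0: wrote 5B at 0x16 = 955fd19a61
  after D1: wrote 8B at 0x01 = a05f16e3c94e9559
  after D2: wrote 7B at 0x1b = 95a05f16e3c94e
  after D3: wrote 6B at 0x0d = 5f16e3c94eb2
  after D4: wrote 4B at 0x10 = 1378fb1a
  after D5: wrote 3B at 0x0b = 955fd1
query mem[0x1e]=0x16, mem[0x1f]=0xe3, mem[0x12]=0xfb, mem[0x17]=0x5f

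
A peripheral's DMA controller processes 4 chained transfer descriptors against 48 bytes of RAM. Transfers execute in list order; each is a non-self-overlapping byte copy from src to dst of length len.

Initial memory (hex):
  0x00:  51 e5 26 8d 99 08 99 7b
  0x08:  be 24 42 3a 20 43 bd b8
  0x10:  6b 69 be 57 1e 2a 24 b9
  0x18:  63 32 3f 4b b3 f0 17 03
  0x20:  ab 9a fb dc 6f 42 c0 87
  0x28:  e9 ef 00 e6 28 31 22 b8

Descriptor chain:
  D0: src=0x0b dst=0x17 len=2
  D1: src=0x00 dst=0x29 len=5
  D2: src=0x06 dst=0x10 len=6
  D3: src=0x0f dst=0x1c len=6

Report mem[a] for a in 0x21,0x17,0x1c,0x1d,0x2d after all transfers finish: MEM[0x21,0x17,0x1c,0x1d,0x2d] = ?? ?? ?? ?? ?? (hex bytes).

D0: mem[0x17..0x18] <- [3a 20]
D1: mem[0x29..0x2d] <- [51 e5 26 8d 99]
D2: mem[0x10..0x15] <- [99 7b be 24 42 3a]
D3: mem[0x1c..0x21] <- [b8 99 7b be 24 42]
query mem[0x21]=0x42, mem[0x17]=0x3a, mem[0x1c]=0xb8, mem[0x1d]=0x99, mem[0x2d]=0x99

MEM[0x21,0x17,0x1c,0x1d,0x2d] = 42 3a b8 99 99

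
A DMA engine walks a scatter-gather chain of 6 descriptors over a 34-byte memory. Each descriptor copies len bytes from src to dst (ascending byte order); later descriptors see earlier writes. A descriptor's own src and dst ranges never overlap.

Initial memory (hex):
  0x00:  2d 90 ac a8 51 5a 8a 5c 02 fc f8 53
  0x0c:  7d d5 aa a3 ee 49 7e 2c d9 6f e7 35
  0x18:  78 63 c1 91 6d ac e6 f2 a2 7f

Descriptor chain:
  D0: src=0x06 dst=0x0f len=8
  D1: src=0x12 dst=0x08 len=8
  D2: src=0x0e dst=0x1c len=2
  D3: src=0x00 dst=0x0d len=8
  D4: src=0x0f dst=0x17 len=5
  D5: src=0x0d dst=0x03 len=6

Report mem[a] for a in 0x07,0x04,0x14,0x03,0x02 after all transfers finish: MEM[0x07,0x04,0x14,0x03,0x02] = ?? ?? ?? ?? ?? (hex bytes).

D0: mem[0x0f..0x16] <- [8a 5c 02 fc f8 53 7d d5]
D1: mem[0x08..0x0f] <- [fc f8 53 7d d5 35 78 63]
D2: mem[0x1c..0x1d] <- [78 63]
D3: mem[0x0d..0x14] <- [2d 90 ac a8 51 5a 8a 5c]
D4: mem[0x17..0x1b] <- [ac a8 51 5a 8a]
D5: mem[0x03..0x08] <- [2d 90 ac a8 51 5a]
query mem[0x07]=0x51, mem[0x04]=0x90, mem[0x14]=0x5c, mem[0x03]=0x2d, mem[0x02]=0xac

MEM[0x07,0x04,0x14,0x03,0x02] = 51 90 5c 2d ac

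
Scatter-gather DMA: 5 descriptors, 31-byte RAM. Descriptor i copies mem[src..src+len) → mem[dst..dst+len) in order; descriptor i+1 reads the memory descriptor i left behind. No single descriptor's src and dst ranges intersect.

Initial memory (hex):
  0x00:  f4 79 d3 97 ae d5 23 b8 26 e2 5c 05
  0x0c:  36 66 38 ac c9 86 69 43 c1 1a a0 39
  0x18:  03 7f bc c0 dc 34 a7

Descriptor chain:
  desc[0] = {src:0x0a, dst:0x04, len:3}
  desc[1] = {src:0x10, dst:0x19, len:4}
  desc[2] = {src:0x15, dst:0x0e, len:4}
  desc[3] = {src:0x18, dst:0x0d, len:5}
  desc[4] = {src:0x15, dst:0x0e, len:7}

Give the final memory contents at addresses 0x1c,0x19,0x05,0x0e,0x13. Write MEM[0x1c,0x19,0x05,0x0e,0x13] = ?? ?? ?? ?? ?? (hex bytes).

  after D0: wrote 3B at 0x04 = 5c0536
  after D1: wrote 4B at 0x19 = c9866943
  after D2: wrote 4B at 0x0e = 1aa03903
  after D3: wrote 5B at 0x0d = 03c9866943
  after D4: wrote 7B at 0x0e = 1aa03903c98669
query mem[0x1c]=0x43, mem[0x19]=0xc9, mem[0x05]=0x05, mem[0x0e]=0x1a, mem[0x13]=0x86

MEM[0x1c,0x19,0x05,0x0e,0x13] = 43 c9 05 1a 86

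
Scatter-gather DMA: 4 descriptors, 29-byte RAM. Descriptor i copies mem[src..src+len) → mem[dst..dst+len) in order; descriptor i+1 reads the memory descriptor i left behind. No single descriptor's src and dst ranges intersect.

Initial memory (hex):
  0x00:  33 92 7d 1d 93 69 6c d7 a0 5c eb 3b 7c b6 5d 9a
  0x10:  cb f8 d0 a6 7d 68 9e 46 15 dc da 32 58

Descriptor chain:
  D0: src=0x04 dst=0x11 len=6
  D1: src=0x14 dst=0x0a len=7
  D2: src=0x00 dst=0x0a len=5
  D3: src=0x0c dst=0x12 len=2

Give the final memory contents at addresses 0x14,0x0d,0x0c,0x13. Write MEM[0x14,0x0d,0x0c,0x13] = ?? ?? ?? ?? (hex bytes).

MEM[0x14,0x0d,0x0c,0x13] = d7 1d 7d 1d

D0: mem[0x11..0x16] <- [93 69 6c d7 a0 5c]
D1: mem[0x0a..0x10] <- [d7 a0 5c 46 15 dc da]
D2: mem[0x0a..0x0e] <- [33 92 7d 1d 93]
D3: mem[0x12..0x13] <- [7d 1d]
query mem[0x14]=0xd7, mem[0x0d]=0x1d, mem[0x0c]=0x7d, mem[0x13]=0x1d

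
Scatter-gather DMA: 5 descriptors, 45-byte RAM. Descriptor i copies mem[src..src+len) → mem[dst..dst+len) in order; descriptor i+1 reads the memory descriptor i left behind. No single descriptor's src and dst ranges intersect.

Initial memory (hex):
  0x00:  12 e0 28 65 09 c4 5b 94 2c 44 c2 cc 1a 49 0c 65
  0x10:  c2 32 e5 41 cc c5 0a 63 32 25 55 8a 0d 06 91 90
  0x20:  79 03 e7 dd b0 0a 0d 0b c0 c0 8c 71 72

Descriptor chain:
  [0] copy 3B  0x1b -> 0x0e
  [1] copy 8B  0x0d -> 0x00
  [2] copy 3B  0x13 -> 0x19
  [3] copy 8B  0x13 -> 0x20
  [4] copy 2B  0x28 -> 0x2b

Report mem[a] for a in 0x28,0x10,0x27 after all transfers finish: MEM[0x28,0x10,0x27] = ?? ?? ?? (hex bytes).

MEM[0x28,0x10,0x27] = c0 06 cc

D0: mem[0x0e..0x10] <- [8a 0d 06]
D1: mem[0x00..0x07] <- [49 8a 0d 06 32 e5 41 cc]
D2: mem[0x19..0x1b] <- [41 cc c5]
D3: mem[0x20..0x27] <- [41 cc c5 0a 63 32 41 cc]
D4: mem[0x2b..0x2c] <- [c0 c0]
query mem[0x28]=0xc0, mem[0x10]=0x06, mem[0x27]=0xcc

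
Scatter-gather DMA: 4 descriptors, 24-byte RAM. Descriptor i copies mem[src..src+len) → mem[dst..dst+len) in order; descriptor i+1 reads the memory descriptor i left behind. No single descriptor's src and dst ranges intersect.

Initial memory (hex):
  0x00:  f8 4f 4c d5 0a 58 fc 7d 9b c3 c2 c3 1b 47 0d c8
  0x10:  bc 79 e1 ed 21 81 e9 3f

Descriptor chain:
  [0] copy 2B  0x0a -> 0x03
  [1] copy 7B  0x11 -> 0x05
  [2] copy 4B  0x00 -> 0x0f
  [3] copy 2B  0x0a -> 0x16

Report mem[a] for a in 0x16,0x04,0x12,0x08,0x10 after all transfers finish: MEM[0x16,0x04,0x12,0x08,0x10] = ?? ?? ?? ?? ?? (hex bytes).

  after D0: wrote 2B at 0x03 = c2c3
  after D1: wrote 7B at 0x05 = 79e1ed2181e93f
  after D2: wrote 4B at 0x0f = f84f4cc2
  after D3: wrote 2B at 0x16 = e93f
query mem[0x16]=0xe9, mem[0x04]=0xc3, mem[0x12]=0xc2, mem[0x08]=0x21, mem[0x10]=0x4f

MEM[0x16,0x04,0x12,0x08,0x10] = e9 c3 c2 21 4f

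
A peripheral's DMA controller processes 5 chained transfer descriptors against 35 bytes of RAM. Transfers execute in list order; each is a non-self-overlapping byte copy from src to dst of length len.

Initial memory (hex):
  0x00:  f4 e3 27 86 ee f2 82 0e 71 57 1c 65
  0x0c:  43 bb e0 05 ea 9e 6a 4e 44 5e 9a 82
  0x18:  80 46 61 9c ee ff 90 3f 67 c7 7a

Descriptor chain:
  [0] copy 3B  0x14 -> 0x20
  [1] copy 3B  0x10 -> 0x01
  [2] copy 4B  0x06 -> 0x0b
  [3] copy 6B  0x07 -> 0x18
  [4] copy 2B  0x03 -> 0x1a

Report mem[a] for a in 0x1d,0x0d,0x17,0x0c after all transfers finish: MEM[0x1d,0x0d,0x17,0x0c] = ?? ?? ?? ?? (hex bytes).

MEM[0x1d,0x0d,0x17,0x0c] = 0e 71 82 0e

#0 dst[0x20+3] := {0x44,0x5e,0x9a}
#1 dst[0x01+3] := {0xea,0x9e,0x6a}
#2 dst[0x0b+4] := {0x82,0x0e,0x71,0x57}
#3 dst[0x18+6] := {0x0e,0x71,0x57,0x1c,0x82,0x0e}
#4 dst[0x1a+2] := {0x6a,0xee}
query mem[0x1d]=0x0e, mem[0x0d]=0x71, mem[0x17]=0x82, mem[0x0c]=0x0e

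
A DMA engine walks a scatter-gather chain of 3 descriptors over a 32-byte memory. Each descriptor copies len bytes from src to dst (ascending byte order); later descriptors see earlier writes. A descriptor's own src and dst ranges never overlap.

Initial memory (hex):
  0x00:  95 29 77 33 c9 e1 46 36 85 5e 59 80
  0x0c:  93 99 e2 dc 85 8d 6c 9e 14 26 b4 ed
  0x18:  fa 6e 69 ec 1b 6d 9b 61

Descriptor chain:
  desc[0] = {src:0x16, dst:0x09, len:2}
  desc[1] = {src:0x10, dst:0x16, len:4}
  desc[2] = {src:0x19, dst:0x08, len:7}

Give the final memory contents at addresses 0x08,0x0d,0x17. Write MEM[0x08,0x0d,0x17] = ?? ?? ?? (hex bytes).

MEM[0x08,0x0d,0x17] = 9e 9b 8d

#0 dst[0x09+2] := {0xb4,0xed}
#1 dst[0x16+4] := {0x85,0x8d,0x6c,0x9e}
#2 dst[0x08+7] := {0x9e,0x69,0xec,0x1b,0x6d,0x9b,0x61}
query mem[0x08]=0x9e, mem[0x0d]=0x9b, mem[0x17]=0x8d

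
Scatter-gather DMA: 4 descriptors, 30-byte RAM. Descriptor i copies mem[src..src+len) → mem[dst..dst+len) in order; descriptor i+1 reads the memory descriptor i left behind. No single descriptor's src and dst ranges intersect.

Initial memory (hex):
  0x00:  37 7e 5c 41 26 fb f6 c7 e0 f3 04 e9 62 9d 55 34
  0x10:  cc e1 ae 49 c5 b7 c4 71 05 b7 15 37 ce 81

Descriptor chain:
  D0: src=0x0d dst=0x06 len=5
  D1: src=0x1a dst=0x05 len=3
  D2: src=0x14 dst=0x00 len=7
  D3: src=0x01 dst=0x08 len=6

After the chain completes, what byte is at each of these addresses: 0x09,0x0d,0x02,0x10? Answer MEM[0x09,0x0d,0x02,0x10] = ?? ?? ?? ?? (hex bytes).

#0 dst[0x06+5] := {0x9d,0x55,0x34,0xcc,0xe1}
#1 dst[0x05+3] := {0x15,0x37,0xce}
#2 dst[0x00+7] := {0xc5,0xb7,0xc4,0x71,0x05,0xb7,0x15}
#3 dst[0x08+6] := {0xb7,0xc4,0x71,0x05,0xb7,0x15}
query mem[0x09]=0xc4, mem[0x0d]=0x15, mem[0x02]=0xc4, mem[0x10]=0xcc

MEM[0x09,0x0d,0x02,0x10] = c4 15 c4 cc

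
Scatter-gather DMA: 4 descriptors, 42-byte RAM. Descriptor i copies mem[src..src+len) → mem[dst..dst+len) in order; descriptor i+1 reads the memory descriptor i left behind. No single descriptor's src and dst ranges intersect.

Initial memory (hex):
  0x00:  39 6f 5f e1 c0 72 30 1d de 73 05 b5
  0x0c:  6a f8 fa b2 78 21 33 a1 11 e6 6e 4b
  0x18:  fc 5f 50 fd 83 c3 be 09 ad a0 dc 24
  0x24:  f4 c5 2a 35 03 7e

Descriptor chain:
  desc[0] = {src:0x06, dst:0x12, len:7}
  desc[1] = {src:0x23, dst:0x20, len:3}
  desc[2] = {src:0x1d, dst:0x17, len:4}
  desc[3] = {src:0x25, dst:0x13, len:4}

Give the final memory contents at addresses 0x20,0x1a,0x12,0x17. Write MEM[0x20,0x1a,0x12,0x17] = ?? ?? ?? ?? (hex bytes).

D0: mem[0x12..0x18] <- [30 1d de 73 05 b5 6a]
D1: mem[0x20..0x22] <- [24 f4 c5]
D2: mem[0x17..0x1a] <- [c3 be 09 24]
D3: mem[0x13..0x16] <- [c5 2a 35 03]
query mem[0x20]=0x24, mem[0x1a]=0x24, mem[0x12]=0x30, mem[0x17]=0xc3

MEM[0x20,0x1a,0x12,0x17] = 24 24 30 c3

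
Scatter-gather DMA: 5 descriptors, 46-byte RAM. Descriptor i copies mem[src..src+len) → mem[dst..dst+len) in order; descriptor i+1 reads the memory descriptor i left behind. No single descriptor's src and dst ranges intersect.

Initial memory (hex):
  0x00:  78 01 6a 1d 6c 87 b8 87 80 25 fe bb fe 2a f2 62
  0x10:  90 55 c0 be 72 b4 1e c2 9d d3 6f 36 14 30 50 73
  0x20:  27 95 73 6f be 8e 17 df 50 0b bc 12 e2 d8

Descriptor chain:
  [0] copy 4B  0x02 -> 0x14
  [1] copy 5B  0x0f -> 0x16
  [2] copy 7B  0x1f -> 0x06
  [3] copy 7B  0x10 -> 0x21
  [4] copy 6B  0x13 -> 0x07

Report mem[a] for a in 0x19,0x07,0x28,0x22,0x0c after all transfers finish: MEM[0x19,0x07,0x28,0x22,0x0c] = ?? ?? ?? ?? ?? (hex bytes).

MEM[0x19,0x07,0x28,0x22,0x0c] = c0 be 50 55 55

[0] 0x02->0x14 len=4 : 6a 1d 6c 87
[1] 0x0f->0x16 len=5 : 62 90 55 c0 be
[2] 0x1f->0x06 len=7 : 73 27 95 73 6f be 8e
[3] 0x10->0x21 len=7 : 90 55 c0 be 6a 1d 62
[4] 0x13->0x07 len=6 : be 6a 1d 62 90 55
query mem[0x19]=0xc0, mem[0x07]=0xbe, mem[0x28]=0x50, mem[0x22]=0x55, mem[0x0c]=0x55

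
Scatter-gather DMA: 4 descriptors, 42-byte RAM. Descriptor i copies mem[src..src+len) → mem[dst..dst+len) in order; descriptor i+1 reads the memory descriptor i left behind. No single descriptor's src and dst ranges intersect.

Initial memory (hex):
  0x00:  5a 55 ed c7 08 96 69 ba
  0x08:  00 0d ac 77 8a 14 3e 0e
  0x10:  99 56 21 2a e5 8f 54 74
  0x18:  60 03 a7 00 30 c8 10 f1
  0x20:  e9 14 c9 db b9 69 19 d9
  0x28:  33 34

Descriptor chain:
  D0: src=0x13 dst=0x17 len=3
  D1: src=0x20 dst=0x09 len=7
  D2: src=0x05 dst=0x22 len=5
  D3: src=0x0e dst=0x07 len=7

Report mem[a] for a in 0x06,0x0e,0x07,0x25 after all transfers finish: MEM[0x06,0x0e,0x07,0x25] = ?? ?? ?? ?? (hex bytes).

[0] 0x13->0x17 len=3 : 2a e5 8f
[1] 0x20->0x09 len=7 : e9 14 c9 db b9 69 19
[2] 0x05->0x22 len=5 : 96 69 ba 00 e9
[3] 0x0e->0x07 len=7 : 69 19 99 56 21 2a e5
query mem[0x06]=0x69, mem[0x0e]=0x69, mem[0x07]=0x69, mem[0x25]=0x00

MEM[0x06,0x0e,0x07,0x25] = 69 69 69 00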